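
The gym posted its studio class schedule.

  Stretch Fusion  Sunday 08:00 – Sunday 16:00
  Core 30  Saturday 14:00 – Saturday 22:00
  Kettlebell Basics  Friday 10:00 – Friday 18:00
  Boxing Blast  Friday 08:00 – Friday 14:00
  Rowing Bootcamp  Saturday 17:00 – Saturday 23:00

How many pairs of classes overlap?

2

Sorted by start: Boxing Blast, Kettlebell Basics, Core 30, Rowing Bootcamp, Stretch Fusion.
Kettlebell Basics starts before Boxing Blast ends → Boxing Blast and Kettlebell Basics overlap.
Core 30 starts after Boxing Blast ends; Boxing Blast is clear from here.
Core 30 starts after Kettlebell Basics ends; Kettlebell Basics is clear from here.
Rowing Bootcamp starts before Core 30 ends → Core 30 and Rowing Bootcamp overlap.
Stretch Fusion starts after Core 30 ends.
Stretch Fusion starts after Rowing Bootcamp ends.
Overlapping pairs: Boxing Blast & Kettlebell Basics, Core 30 & Rowing Bootcamp — 2 in total.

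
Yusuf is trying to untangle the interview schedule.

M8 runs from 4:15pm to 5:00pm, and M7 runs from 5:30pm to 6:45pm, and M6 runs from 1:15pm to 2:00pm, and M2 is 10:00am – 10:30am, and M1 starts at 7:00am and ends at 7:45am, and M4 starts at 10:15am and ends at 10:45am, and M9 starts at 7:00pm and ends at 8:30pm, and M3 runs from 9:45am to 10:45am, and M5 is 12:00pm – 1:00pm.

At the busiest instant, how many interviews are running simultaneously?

3

Sweep the timeline, counting +1 at each start and −1 at each end (ends before starts at a tie):
7:00am start M1 → 1
7:45am end M1 → 0
9:45am start M3 → 1
10:00am start M2 → 2
10:15am start M4 → 3
10:30am end M2 → 2
10:45am end M3 → 1
10:45am end M4 → 0
12:00pm start M5 → 1
1:00pm end M5 → 0
1:15pm start M6 → 1
2:00pm end M6 → 0
4:15pm start M8 → 1
5:00pm end M8 → 0
5:30pm start M7 → 1
6:45pm end M7 → 0
7:00pm start M9 → 1
8:30pm end M9 → 0
Peak is 3, at 10:15am (M2, M3, M4).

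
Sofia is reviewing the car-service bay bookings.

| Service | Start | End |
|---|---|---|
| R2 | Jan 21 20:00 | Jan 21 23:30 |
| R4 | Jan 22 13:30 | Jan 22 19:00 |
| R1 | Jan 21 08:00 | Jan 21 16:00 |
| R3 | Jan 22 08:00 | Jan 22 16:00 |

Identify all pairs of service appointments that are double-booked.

R3 & R4

Sorted by start: R1, R2, R3, R4.
R2 starts after R1 ends, so R1 has no further overlaps.
R3 starts after R2 ends, so R2 has no further overlaps.
R4 starts before R3 ends → R3 and R4 overlap.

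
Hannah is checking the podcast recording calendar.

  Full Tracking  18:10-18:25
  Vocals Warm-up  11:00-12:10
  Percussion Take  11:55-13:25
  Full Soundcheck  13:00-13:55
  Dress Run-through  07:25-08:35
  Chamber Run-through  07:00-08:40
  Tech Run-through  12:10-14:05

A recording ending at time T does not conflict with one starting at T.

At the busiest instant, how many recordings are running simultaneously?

Sweep the timeline, counting +1 at each start and −1 at each end (ends before starts at a tie):
07:00 start Chamber Run-through → 1
07:25 start Dress Run-through → 2
08:35 end Dress Run-through → 1
08:40 end Chamber Run-through → 0
11:00 start Vocals Warm-up → 1
11:55 start Percussion Take → 2
12:10 end Vocals Warm-up → 1
12:10 start Tech Run-through → 2
13:00 start Full Soundcheck → 3
13:25 end Percussion Take → 2
13:55 end Full Soundcheck → 1
14:05 end Tech Run-through → 0
18:10 start Full Tracking → 1
18:25 end Full Tracking → 0
Peak is 3, at 13:00 (Full Soundcheck, Percussion Take, Tech Run-through).

3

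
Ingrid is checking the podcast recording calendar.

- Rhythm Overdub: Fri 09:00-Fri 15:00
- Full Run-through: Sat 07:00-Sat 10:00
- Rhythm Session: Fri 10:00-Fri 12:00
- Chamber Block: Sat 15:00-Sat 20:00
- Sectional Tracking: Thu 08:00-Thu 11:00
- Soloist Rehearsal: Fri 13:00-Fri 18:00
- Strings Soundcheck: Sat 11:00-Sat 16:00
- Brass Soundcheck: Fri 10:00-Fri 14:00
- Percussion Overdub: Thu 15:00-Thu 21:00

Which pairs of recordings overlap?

Sorted by start: Sectional Tracking, Percussion Overdub, Rhythm Overdub, Brass Soundcheck, Rhythm Session, Soloist Rehearsal, Full Run-through, Strings Soundcheck, Chamber Block.
Percussion Overdub starts after Sectional Tracking ends, so nothing later overlaps Sectional Tracking either.
Rhythm Overdub starts after Percussion Overdub ends, so nothing later overlaps Percussion Overdub either.
Brass Soundcheck starts before Rhythm Overdub ends → Rhythm Overdub and Brass Soundcheck overlap.
Rhythm Session starts before Rhythm Overdub ends → Rhythm Overdub and Rhythm Session overlap.
Soloist Rehearsal starts before Rhythm Overdub ends → Rhythm Overdub and Soloist Rehearsal overlap.
Full Run-through starts after Rhythm Overdub ends, so nothing later overlaps Rhythm Overdub either.
Rhythm Session starts before Brass Soundcheck ends → Brass Soundcheck and Rhythm Session overlap.
Soloist Rehearsal starts before Brass Soundcheck ends → Brass Soundcheck and Soloist Rehearsal overlap.
Full Run-through starts after Brass Soundcheck ends, so nothing later overlaps Brass Soundcheck either.
Soloist Rehearsal starts after Rhythm Session ends, so nothing later overlaps Rhythm Session either.
Full Run-through starts after Soloist Rehearsal ends, so nothing later overlaps Soloist Rehearsal either.
Strings Soundcheck starts after Full Run-through ends, so nothing later overlaps Full Run-through either.
Chamber Block starts before Strings Soundcheck ends → Strings Soundcheck and Chamber Block overlap.

Brass Soundcheck & Rhythm Overdub, Brass Soundcheck & Rhythm Session, Brass Soundcheck & Soloist Rehearsal, Chamber Block & Strings Soundcheck, Rhythm Overdub & Rhythm Session, Rhythm Overdub & Soloist Rehearsal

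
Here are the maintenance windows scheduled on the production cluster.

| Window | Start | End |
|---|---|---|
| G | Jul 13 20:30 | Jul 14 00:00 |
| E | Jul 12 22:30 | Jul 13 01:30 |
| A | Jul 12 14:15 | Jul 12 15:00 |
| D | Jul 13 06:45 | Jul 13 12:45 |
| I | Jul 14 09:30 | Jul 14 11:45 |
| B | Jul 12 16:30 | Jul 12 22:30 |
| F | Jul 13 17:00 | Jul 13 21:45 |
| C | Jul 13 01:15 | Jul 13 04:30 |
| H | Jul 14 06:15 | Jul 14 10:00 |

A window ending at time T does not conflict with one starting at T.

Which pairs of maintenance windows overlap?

Two intervals overlap when each starts before the other ends.
Sorted by start: A, B, E, C, D, F, G, H, I.
B starts after A ends; A is clear from here.
E starts exactly when B ends (back-to-back, no overlap); B is clear from here.
C starts before E ends → E and C overlap.
D starts after E ends; E is clear from here.
D starts after C ends; C is clear from here.
F starts after D ends; D is clear from here.
G starts before F ends → F and G overlap.
H starts after F ends; F is clear from here.
H starts after G ends; G is clear from here.
I starts before H ends → H and I overlap.

C & E, F & G, H & I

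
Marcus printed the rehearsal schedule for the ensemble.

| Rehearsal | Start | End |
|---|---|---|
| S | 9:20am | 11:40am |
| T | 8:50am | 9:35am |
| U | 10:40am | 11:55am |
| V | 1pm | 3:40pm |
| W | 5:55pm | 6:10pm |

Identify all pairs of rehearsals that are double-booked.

Two intervals overlap when each starts before the other ends.
Sorted by start: T, S, U, V, W.
S starts before T ends → T and S overlap.
U starts after T ends, so T has no further overlaps.
U starts before S ends → S and U overlap.
V starts after S ends, so S has no further overlaps.
V starts after U ends, so U has no further overlaps.
W starts after V ends.

S & T, S & U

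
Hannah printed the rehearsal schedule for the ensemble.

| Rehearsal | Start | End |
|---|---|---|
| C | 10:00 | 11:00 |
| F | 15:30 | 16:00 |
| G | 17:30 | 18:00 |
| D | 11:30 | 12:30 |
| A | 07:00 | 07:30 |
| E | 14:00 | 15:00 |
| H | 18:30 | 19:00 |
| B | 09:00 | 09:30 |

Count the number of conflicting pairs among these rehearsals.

Sorted by start: A, B, C, D, E, F, G, H.
B starts after A ends — done with A.
C starts after B ends — done with B.
D starts after C ends — done with C.
E starts after D ends — done with D.
F starts after E ends — done with E.
G starts after F ends — done with F.
H starts after G ends.
No pair overlaps.

0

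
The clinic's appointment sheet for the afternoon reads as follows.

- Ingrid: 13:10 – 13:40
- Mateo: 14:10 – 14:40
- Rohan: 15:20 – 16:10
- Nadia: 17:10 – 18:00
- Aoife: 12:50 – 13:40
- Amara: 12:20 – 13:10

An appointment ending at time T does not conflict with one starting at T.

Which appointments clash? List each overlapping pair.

Amara & Aoife, Aoife & Ingrid

Sorted by start: Amara, Aoife, Ingrid, Mateo, Rohan, Nadia.
Aoife starts before Amara ends → Amara and Aoife overlap.
Ingrid starts exactly when Amara ends (back-to-back, no overlap), so nothing later overlaps Amara either.
Ingrid starts before Aoife ends → Aoife and Ingrid overlap.
Mateo starts after Aoife ends, so nothing later overlaps Aoife either.
Mateo starts after Ingrid ends, so nothing later overlaps Ingrid either.
Rohan starts after Mateo ends, so nothing later overlaps Mateo either.
Nadia starts after Rohan ends.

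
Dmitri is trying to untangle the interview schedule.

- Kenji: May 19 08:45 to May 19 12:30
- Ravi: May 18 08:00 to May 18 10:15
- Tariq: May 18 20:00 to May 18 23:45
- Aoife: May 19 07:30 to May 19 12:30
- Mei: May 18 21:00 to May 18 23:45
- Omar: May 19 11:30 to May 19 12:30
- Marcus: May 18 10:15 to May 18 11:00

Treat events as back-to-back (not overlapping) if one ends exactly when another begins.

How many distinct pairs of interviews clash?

4

Sorted by start: Ravi, Marcus, Tariq, Mei, Aoife, Kenji, Omar.
Marcus starts exactly when Ravi ends (back-to-back, no overlap), so nothing later overlaps Ravi either.
Tariq starts after Marcus ends, so nothing later overlaps Marcus either.
Mei starts before Tariq ends → Tariq and Mei overlap.
Aoife starts after Tariq ends, so nothing later overlaps Tariq either.
Aoife starts after Mei ends, so nothing later overlaps Mei either.
Kenji starts before Aoife ends → Aoife and Kenji overlap.
Omar starts before Aoife ends → Aoife and Omar overlap.
Omar starts before Kenji ends → Kenji and Omar overlap.
Overlapping pairs: Aoife & Kenji, Aoife & Omar, Kenji & Omar, Mei & Tariq — 4 in total.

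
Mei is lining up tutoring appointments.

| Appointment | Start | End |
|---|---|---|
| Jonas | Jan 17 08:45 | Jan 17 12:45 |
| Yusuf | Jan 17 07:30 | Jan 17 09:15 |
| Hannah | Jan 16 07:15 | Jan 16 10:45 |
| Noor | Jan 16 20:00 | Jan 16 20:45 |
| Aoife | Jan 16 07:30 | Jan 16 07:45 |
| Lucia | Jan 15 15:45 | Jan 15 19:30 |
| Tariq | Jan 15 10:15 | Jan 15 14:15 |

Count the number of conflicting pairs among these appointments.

Check each pair: they overlap iff neither finishes before the other starts.
Sorted by start: Tariq, Lucia, Hannah, Aoife, Noor, Yusuf, Jonas.
Lucia starts after Tariq ends, so Tariq has no further overlaps.
Hannah starts after Lucia ends, so Lucia has no further overlaps.
Aoife starts before Hannah ends → Hannah and Aoife overlap.
Noor starts after Hannah ends, so Hannah has no further overlaps.
Noor starts after Aoife ends, so Aoife has no further overlaps.
Yusuf starts after Noor ends, so Noor has no further overlaps.
Jonas starts before Yusuf ends → Yusuf and Jonas overlap.
Overlapping pairs: Aoife & Hannah, Jonas & Yusuf — 2 in total.

2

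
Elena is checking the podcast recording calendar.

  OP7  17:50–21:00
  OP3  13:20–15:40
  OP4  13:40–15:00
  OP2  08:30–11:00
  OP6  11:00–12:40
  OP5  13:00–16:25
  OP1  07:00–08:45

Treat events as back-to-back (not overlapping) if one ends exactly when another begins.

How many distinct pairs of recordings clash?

4

Sorted by start: OP1, OP2, OP6, OP5, OP3, OP4, OP7.
OP2 starts before OP1 ends → OP1 and OP2 overlap.
OP6 starts after OP1 ends; OP1 is clear from here.
OP6 starts exactly when OP2 ends (back-to-back, no overlap); OP2 is clear from here.
OP5 starts after OP6 ends; OP6 is clear from here.
OP3 starts before OP5 ends → OP5 and OP3 overlap.
OP4 starts before OP5 ends → OP5 and OP4 overlap.
OP7 starts after OP5 ends.
OP4 starts before OP3 ends → OP3 and OP4 overlap.
OP7 starts after OP3 ends.
OP7 starts after OP4 ends.
Overlapping pairs: OP1 & OP2, OP3 & OP4, OP3 & OP5, OP4 & OP5 — 4 in total.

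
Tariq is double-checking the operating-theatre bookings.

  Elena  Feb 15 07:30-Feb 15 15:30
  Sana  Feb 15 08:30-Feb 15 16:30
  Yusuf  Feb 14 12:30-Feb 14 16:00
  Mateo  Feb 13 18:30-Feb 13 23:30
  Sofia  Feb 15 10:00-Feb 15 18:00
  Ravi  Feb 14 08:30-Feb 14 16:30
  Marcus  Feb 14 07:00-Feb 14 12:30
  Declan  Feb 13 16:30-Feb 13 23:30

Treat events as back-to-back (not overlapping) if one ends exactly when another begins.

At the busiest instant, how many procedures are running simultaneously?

3

Sort all start/end points and keep a running count:
Feb 13 16:30 start Declan → 1
Feb 13 18:30 start Mateo → 2
Feb 13 23:30 end Declan → 1
Feb 13 23:30 end Mateo → 0
Feb 14 07:00 start Marcus → 1
Feb 14 08:30 start Ravi → 2
Feb 14 12:30 end Marcus → 1
Feb 14 12:30 start Yusuf → 2
Feb 14 16:00 end Yusuf → 1
Feb 14 16:30 end Ravi → 0
Feb 15 07:30 start Elena → 1
Feb 15 08:30 start Sana → 2
Feb 15 10:00 start Sofia → 3
Feb 15 15:30 end Elena → 2
Feb 15 16:30 end Sana → 1
Feb 15 18:00 end Sofia → 0
Peak is 3, at Feb 15 10:00 (Elena, Sana, Sofia).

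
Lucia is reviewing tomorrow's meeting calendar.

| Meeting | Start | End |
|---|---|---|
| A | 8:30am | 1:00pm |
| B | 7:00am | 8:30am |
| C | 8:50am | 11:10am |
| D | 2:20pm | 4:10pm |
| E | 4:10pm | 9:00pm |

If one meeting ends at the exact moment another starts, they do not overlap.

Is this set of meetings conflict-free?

No

Two intervals overlap when each starts before the other ends.
Sorted by start: B, A, C, D, E.
A starts exactly when B ends (back-to-back, no overlap); B is clear from here.
C starts before A ends → A and C overlap.
That's a conflict, so the schedule is not conflict-free.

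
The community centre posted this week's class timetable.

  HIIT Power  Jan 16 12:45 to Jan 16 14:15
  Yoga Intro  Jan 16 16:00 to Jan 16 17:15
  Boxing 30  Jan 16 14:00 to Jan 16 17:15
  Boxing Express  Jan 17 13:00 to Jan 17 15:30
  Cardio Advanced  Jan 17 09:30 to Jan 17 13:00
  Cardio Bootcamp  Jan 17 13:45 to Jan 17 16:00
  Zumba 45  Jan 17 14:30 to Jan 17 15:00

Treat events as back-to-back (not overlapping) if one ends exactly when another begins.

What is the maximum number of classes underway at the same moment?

3

Sort all start/end points and keep a running count:
Jan 16 12:45 start HIIT Power → 1
Jan 16 14:00 start Boxing 30 → 2
Jan 16 14:15 end HIIT Power → 1
Jan 16 16:00 start Yoga Intro → 2
Jan 16 17:15 end Boxing 30 → 1
Jan 16 17:15 end Yoga Intro → 0
Jan 17 09:30 start Cardio Advanced → 1
Jan 17 13:00 end Cardio Advanced → 0
Jan 17 13:00 start Boxing Express → 1
Jan 17 13:45 start Cardio Bootcamp → 2
Jan 17 14:30 start Zumba 45 → 3
Jan 17 15:00 end Zumba 45 → 2
Jan 17 15:30 end Boxing Express → 1
Jan 17 16:00 end Cardio Bootcamp → 0
Peak is 3, at Jan 17 14:30 (Boxing Express, Cardio Bootcamp, Zumba 45).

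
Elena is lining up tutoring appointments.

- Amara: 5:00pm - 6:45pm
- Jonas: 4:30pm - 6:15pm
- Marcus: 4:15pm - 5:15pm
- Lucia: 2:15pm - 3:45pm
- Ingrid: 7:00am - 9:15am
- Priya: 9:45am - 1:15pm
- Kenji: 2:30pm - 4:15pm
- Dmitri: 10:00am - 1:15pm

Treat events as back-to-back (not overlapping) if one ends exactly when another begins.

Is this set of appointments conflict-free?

Two intervals overlap when each starts before the other ends.
Sorted by start: Ingrid, Priya, Dmitri, Lucia, Kenji, Marcus, Jonas, Amara.
Priya starts after Ingrid ends, so Ingrid has no further overlaps.
Dmitri starts before Priya ends → Priya and Dmitri overlap.
That's a conflict, so the schedule is not conflict-free.

No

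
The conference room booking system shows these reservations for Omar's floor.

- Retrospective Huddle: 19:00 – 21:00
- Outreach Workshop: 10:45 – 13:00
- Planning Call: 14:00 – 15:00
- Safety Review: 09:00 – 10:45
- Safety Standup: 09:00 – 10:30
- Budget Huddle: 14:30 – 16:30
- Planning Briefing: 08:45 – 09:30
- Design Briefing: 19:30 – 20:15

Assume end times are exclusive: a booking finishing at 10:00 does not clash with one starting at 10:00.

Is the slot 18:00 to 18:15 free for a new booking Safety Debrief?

Yes — the slot is free

Planning Briefing: ends 09:30 at or before Safety Debrief starts 18:00 → clear.
Safety Standup: ends 10:30 at or before Safety Debrief starts 18:00 → clear.
Safety Review: ends 10:45 at or before Safety Debrief starts 18:00 → clear.
Outreach Workshop: ends 13:00 at or before Safety Debrief starts 18:00 → clear.
Planning Call: ends 15:00 at or before Safety Debrief starts 18:00 → clear.
Budget Huddle: ends 16:30 at or before Safety Debrief starts 18:00 → clear.
Retrospective Huddle: starts 19:00 at or after Safety Debrief ends 18:15 → clear.
Design Briefing: starts 19:30 at or after Safety Debrief ends 18:15 → clear.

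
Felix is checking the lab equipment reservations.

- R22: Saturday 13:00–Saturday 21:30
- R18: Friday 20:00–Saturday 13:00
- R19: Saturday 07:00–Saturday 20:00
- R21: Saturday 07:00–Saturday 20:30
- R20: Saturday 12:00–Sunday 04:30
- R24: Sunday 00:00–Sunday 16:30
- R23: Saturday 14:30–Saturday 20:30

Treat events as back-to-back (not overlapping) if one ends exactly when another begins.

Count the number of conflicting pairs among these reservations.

Two intervals overlap when each starts before the other ends.
Sorted by start: R18, R19, R21, R20, R22, R23, R24.
R19 starts before R18 ends → R18 and R19 overlap.
R21 starts before R18 ends → R18 and R21 overlap.
R20 starts before R18 ends → R18 and R20 overlap.
R22 starts exactly when R18 ends (back-to-back, no overlap), so nothing later overlaps R18 either.
R21 starts before R19 ends → R19 and R21 overlap.
R20 starts before R19 ends → R19 and R20 overlap.
R22 starts before R19 ends → R19 and R22 overlap.
R23 starts before R19 ends → R19 and R23 overlap.
R24 starts after R19 ends.
R20 starts before R21 ends → R21 and R20 overlap.
R22 starts before R21 ends → R21 and R22 overlap.
R23 starts before R21 ends → R21 and R23 overlap.
R24 starts after R21 ends.
R22 starts before R20 ends → R20 and R22 overlap.
R23 starts before R20 ends → R20 and R23 overlap.
R24 starts before R20 ends → R20 and R24 overlap.
R23 starts before R22 ends → R22 and R23 overlap.
R24 starts after R22 ends.
R24 starts after R23 ends.
Overlapping pairs: R18 & R19, R18 & R20, R18 & R21, R19 & R20, R19 & R21, R19 & R22, R19 & R23, R20 & R21, R20 & R22, R20 & R23, R20 & R24, R21 & R22, R21 & R23, R22 & R23 — 14 in total.

14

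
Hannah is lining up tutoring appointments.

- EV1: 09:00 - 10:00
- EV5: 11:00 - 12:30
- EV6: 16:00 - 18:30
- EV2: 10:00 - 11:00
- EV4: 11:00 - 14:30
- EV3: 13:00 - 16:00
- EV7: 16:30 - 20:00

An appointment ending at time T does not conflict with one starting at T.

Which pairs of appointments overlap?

Two intervals overlap when each starts before the other ends.
Sorted by start: EV1, EV2, EV4, EV5, EV3, EV6, EV7.
EV2 starts exactly when EV1 ends (back-to-back, no overlap), so EV1 has no further overlaps.
EV4 starts exactly when EV2 ends (back-to-back, no overlap), so EV2 has no further overlaps.
EV5 starts before EV4 ends → EV4 and EV5 overlap.
EV3 starts before EV4 ends → EV4 and EV3 overlap.
EV6 starts after EV4 ends, so EV4 has no further overlaps.
EV3 starts after EV5 ends, so EV5 has no further overlaps.
EV6 starts exactly when EV3 ends (back-to-back, no overlap), so EV3 has no further overlaps.
EV7 starts before EV6 ends → EV6 and EV7 overlap.

EV3 & EV4, EV4 & EV5, EV6 & EV7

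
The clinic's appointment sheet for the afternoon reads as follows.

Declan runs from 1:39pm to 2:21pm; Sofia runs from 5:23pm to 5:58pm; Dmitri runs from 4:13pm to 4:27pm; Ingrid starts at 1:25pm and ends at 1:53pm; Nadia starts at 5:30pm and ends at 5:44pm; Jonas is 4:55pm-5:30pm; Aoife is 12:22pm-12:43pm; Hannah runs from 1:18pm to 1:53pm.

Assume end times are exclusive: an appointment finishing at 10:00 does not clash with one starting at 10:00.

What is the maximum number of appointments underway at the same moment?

Sort all start/end points and keep a running count:
12:22pm start Aoife → 1
12:43pm end Aoife → 0
1:18pm start Hannah → 1
1:25pm start Ingrid → 2
1:39pm start Declan → 3
1:53pm end Hannah → 2
1:53pm end Ingrid → 1
2:21pm end Declan → 0
4:13pm start Dmitri → 1
4:27pm end Dmitri → 0
4:55pm start Jonas → 1
5:23pm start Sofia → 2
5:30pm end Jonas → 1
5:30pm start Nadia → 2
5:44pm end Nadia → 1
5:58pm end Sofia → 0
Peak is 3, at 1:39pm (Declan, Hannah, Ingrid).

3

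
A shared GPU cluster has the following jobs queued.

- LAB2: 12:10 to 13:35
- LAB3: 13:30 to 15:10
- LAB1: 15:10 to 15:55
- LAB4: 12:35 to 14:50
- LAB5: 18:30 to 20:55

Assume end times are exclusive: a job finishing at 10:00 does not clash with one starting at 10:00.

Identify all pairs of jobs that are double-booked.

Two intervals overlap when each starts before the other ends.
Sorted by start: LAB2, LAB4, LAB3, LAB1, LAB5.
LAB4 starts before LAB2 ends → LAB2 and LAB4 overlap.
LAB3 starts before LAB2 ends → LAB2 and LAB3 overlap.
LAB1 starts after LAB2 ends — done with LAB2.
LAB3 starts before LAB4 ends → LAB4 and LAB3 overlap.
LAB1 starts after LAB4 ends — done with LAB4.
LAB1 starts exactly when LAB3 ends (back-to-back, no overlap) — done with LAB3.
LAB5 starts after LAB1 ends.

LAB2 & LAB3, LAB2 & LAB4, LAB3 & LAB4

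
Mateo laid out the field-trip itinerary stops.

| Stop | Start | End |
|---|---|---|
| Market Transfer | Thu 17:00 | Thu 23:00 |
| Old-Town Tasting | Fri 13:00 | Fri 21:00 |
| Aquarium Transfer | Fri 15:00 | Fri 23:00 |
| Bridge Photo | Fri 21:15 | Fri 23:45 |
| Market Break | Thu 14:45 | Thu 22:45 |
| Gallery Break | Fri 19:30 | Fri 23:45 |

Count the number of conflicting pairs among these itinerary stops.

Sorted by start: Market Break, Market Transfer, Old-Town Tasting, Aquarium Transfer, Gallery Break, Bridge Photo.
Market Transfer starts before Market Break ends → Market Break and Market Transfer overlap.
Old-Town Tasting starts after Market Break ends — done with Market Break.
Old-Town Tasting starts after Market Transfer ends — done with Market Transfer.
Aquarium Transfer starts before Old-Town Tasting ends → Old-Town Tasting and Aquarium Transfer overlap.
Gallery Break starts before Old-Town Tasting ends → Old-Town Tasting and Gallery Break overlap.
Bridge Photo starts after Old-Town Tasting ends.
Gallery Break starts before Aquarium Transfer ends → Aquarium Transfer and Gallery Break overlap.
Bridge Photo starts before Aquarium Transfer ends → Aquarium Transfer and Bridge Photo overlap.
Bridge Photo starts before Gallery Break ends → Gallery Break and Bridge Photo overlap.
Overlapping pairs: Aquarium Transfer & Bridge Photo, Aquarium Transfer & Gallery Break, Aquarium Transfer & Old-Town Tasting, Bridge Photo & Gallery Break, Gallery Break & Old-Town Tasting, Market Break & Market Transfer — 6 in total.

6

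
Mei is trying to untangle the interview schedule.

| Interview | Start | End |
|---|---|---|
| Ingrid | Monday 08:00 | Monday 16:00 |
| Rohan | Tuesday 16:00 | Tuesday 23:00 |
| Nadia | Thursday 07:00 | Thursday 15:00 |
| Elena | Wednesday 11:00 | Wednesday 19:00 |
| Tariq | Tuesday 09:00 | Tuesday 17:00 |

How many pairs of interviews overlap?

1

Check each pair: they overlap iff neither finishes before the other starts.
Sorted by start: Ingrid, Tariq, Rohan, Elena, Nadia.
Tariq starts after Ingrid ends — done with Ingrid.
Rohan starts before Tariq ends → Tariq and Rohan overlap.
Elena starts after Tariq ends — done with Tariq.
Elena starts after Rohan ends — done with Rohan.
Nadia starts after Elena ends.
Overlapping pairs: Rohan & Tariq — 1 in total.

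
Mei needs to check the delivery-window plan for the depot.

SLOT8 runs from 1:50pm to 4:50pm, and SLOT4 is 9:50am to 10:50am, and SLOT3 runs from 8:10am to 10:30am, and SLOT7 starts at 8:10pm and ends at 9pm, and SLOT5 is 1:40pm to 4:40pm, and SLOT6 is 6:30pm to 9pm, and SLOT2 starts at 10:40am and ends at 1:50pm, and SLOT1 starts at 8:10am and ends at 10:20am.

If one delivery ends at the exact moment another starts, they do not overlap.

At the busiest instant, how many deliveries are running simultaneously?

Walk through starts and ends in time order (an end at T is processed before a start at T):
8:10am start SLOT1 → 1
8:10am start SLOT3 → 2
9:50am start SLOT4 → 3
10:20am end SLOT1 → 2
10:30am end SLOT3 → 1
10:40am start SLOT2 → 2
10:50am end SLOT4 → 1
1:40pm start SLOT5 → 2
1:50pm end SLOT2 → 1
1:50pm start SLOT8 → 2
4:40pm end SLOT5 → 1
4:50pm end SLOT8 → 0
6:30pm start SLOT6 → 1
8:10pm start SLOT7 → 2
9pm end SLOT6 → 1
9pm end SLOT7 → 0
Peak is 3, at 9:50am (SLOT1, SLOT3, SLOT4).

3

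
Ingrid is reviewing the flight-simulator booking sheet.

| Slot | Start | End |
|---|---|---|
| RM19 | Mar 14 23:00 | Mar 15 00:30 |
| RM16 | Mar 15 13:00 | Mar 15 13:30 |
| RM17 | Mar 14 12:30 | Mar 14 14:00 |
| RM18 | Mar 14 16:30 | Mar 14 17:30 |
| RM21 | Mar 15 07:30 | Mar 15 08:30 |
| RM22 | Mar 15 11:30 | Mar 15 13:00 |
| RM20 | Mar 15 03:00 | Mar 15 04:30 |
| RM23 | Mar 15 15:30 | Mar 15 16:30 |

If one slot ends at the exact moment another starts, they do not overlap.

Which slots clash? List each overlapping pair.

no overlapping pairs

Sorted by start: RM17, RM18, RM19, RM20, RM21, RM22, RM16, RM23.
RM18 starts after RM17 ends, so RM17 has no further overlaps.
RM19 starts after RM18 ends, so RM18 has no further overlaps.
RM20 starts after RM19 ends, so RM19 has no further overlaps.
RM21 starts after RM20 ends, so RM20 has no further overlaps.
RM22 starts after RM21 ends, so RM21 has no further overlaps.
RM16 starts exactly when RM22 ends (back-to-back, no overlap), so RM22 has no further overlaps.
RM23 starts after RM16 ends.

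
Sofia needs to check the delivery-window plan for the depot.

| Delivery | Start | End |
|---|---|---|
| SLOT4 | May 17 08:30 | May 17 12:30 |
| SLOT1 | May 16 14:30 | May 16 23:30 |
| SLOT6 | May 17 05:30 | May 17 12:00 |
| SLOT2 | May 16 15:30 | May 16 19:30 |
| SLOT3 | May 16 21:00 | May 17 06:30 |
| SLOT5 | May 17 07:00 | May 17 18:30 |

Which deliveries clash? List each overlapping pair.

Sorted by start: SLOT1, SLOT2, SLOT3, SLOT6, SLOT5, SLOT4.
SLOT2 starts before SLOT1 ends → SLOT1 and SLOT2 overlap.
SLOT3 starts before SLOT1 ends → SLOT1 and SLOT3 overlap.
SLOT6 starts after SLOT1 ends — done with SLOT1.
SLOT3 starts after SLOT2 ends — done with SLOT2.
SLOT6 starts before SLOT3 ends → SLOT3 and SLOT6 overlap.
SLOT5 starts after SLOT3 ends — done with SLOT3.
SLOT5 starts before SLOT6 ends → SLOT6 and SLOT5 overlap.
SLOT4 starts before SLOT6 ends → SLOT6 and SLOT4 overlap.
SLOT4 starts before SLOT5 ends → SLOT5 and SLOT4 overlap.

SLOT1 & SLOT2, SLOT1 & SLOT3, SLOT3 & SLOT6, SLOT4 & SLOT5, SLOT4 & SLOT6, SLOT5 & SLOT6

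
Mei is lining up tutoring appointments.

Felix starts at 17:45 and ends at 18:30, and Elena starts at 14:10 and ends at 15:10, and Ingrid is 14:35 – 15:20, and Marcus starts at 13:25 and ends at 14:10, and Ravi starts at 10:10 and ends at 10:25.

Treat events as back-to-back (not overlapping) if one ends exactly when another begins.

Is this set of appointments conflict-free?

Sorted by start: Ravi, Marcus, Elena, Ingrid, Felix.
Marcus starts after Ravi ends; Ravi is clear from here.
Elena starts exactly when Marcus ends (back-to-back, no overlap); Marcus is clear from here.
Ingrid starts before Elena ends → Elena and Ingrid overlap.
That's a conflict, so the schedule is not conflict-free.

No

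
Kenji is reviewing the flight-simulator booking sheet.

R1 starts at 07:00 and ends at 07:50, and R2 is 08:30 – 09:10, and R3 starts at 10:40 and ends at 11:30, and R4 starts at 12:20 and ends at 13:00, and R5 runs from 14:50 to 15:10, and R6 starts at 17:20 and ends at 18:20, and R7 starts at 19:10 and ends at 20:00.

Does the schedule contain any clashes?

Sorted by start: R1, R2, R3, R4, R5, R6, R7.
R2 starts after R1 ends — done with R1.
R3 starts after R2 ends — done with R2.
R4 starts after R3 ends — done with R3.
R5 starts after R4 ends — done with R4.
R6 starts after R5 ends — done with R5.
R7 starts after R6 ends.
Every pair is clear; the schedule has no overlaps.

No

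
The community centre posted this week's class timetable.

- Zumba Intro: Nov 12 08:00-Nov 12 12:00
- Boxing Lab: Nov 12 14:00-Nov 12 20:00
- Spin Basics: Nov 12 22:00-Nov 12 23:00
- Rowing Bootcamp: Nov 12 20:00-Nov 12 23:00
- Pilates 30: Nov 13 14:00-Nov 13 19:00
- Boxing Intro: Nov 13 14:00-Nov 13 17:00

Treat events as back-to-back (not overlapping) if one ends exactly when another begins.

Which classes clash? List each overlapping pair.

Boxing Intro & Pilates 30, Rowing Bootcamp & Spin Basics

Sorted by start: Zumba Intro, Boxing Lab, Rowing Bootcamp, Spin Basics, Pilates 30, Boxing Intro.
Boxing Lab starts after Zumba Intro ends; Zumba Intro is clear from here.
Rowing Bootcamp starts exactly when Boxing Lab ends (back-to-back, no overlap); Boxing Lab is clear from here.
Spin Basics starts before Rowing Bootcamp ends → Rowing Bootcamp and Spin Basics overlap.
Pilates 30 starts after Rowing Bootcamp ends; Rowing Bootcamp is clear from here.
Pilates 30 starts after Spin Basics ends; Spin Basics is clear from here.
Boxing Intro starts before Pilates 30 ends → Pilates 30 and Boxing Intro overlap.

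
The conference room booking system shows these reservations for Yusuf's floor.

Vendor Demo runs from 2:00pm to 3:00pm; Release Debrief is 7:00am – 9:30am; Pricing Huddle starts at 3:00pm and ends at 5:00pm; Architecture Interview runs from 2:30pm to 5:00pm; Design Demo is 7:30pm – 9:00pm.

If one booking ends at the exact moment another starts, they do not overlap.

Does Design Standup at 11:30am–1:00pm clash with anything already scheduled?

No — it doesn't clash with anything

Release Debrief: ends 9:30am at or before Design Standup starts 11:30am → clear.
Vendor Demo: starts 2:00pm at or after Design Standup ends 1:00pm → clear.
Architecture Interview: starts 2:30pm at or after Design Standup ends 1:00pm → clear.
Pricing Huddle: starts 3:00pm at or after Design Standup ends 1:00pm → clear.
Design Demo: starts 7:30pm at or after Design Standup ends 1:00pm → clear.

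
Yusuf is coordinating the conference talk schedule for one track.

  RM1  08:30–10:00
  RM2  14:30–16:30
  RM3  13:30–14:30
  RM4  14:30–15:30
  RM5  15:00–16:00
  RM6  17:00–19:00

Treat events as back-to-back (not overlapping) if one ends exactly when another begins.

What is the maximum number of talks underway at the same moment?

3

Sweep the timeline, counting +1 at each start and −1 at each end (ends before starts at a tie):
08:30 start RM1 → 1
10:00 end RM1 → 0
13:30 start RM3 → 1
14:30 end RM3 → 0
14:30 start RM2 → 1
14:30 start RM4 → 2
15:00 start RM5 → 3
15:30 end RM4 → 2
16:00 end RM5 → 1
16:30 end RM2 → 0
17:00 start RM6 → 1
19:00 end RM6 → 0
Peak is 3, at 15:00 (RM2, RM4, RM5).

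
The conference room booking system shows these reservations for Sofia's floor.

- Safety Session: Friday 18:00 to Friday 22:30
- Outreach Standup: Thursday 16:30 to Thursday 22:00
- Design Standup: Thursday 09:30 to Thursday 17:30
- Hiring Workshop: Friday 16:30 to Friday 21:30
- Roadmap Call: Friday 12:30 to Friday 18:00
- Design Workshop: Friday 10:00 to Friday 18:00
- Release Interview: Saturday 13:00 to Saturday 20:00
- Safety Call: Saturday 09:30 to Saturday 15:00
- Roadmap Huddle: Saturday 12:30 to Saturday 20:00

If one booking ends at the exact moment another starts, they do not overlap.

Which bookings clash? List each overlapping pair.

Design Standup & Outreach Standup, Design Workshop & Hiring Workshop, Design Workshop & Roadmap Call, Hiring Workshop & Roadmap Call, Hiring Workshop & Safety Session, Release Interview & Roadmap Huddle, Release Interview & Safety Call, Roadmap Huddle & Safety Call

Sorted by start: Design Standup, Outreach Standup, Design Workshop, Roadmap Call, Hiring Workshop, Safety Session, Safety Call, Roadmap Huddle, Release Interview.
Outreach Standup starts before Design Standup ends → Design Standup and Outreach Standup overlap.
Design Workshop starts after Design Standup ends — done with Design Standup.
Design Workshop starts after Outreach Standup ends — done with Outreach Standup.
Roadmap Call starts before Design Workshop ends → Design Workshop and Roadmap Call overlap.
Hiring Workshop starts before Design Workshop ends → Design Workshop and Hiring Workshop overlap.
Safety Session starts exactly when Design Workshop ends (back-to-back, no overlap) — done with Design Workshop.
Hiring Workshop starts before Roadmap Call ends → Roadmap Call and Hiring Workshop overlap.
Safety Session starts exactly when Roadmap Call ends (back-to-back, no overlap) — done with Roadmap Call.
Safety Session starts before Hiring Workshop ends → Hiring Workshop and Safety Session overlap.
Safety Call starts after Hiring Workshop ends — done with Hiring Workshop.
Safety Call starts after Safety Session ends — done with Safety Session.
Roadmap Huddle starts before Safety Call ends → Safety Call and Roadmap Huddle overlap.
Release Interview starts before Safety Call ends → Safety Call and Release Interview overlap.
Release Interview starts before Roadmap Huddle ends → Roadmap Huddle and Release Interview overlap.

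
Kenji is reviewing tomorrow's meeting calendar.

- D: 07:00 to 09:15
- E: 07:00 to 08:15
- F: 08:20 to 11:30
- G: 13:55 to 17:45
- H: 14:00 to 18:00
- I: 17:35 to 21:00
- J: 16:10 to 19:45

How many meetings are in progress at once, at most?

Walk through starts and ends in time order (an end at T is processed before a start at T):
07:00 start D → 1
07:00 start E → 2
08:15 end E → 1
08:20 start F → 2
09:15 end D → 1
11:30 end F → 0
13:55 start G → 1
14:00 start H → 2
16:10 start J → 3
17:35 start I → 4
17:45 end G → 3
18:00 end H → 2
19:45 end J → 1
21:00 end I → 0
Peak is 4, at 17:35 (G, H, I, J).

4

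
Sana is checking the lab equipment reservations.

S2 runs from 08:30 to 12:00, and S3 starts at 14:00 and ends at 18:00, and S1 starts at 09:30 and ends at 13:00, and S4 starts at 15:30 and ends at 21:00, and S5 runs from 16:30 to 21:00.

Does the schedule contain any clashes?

Yes

Check each pair: they overlap iff neither finishes before the other starts.
Sorted by start: S2, S1, S3, S4, S5.
S1 starts before S2 ends → S2 and S1 overlap.
That's a conflict, so the schedule is not conflict-free.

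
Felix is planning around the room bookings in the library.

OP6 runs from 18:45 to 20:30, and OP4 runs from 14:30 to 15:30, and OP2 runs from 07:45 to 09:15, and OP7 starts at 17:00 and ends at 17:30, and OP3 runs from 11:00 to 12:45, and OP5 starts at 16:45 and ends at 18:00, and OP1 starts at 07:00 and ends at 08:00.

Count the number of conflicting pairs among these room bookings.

Sorted by start: OP1, OP2, OP3, OP4, OP5, OP7, OP6.
OP2 starts before OP1 ends → OP1 and OP2 overlap.
OP3 starts after OP1 ends, so nothing later overlaps OP1 either.
OP3 starts after OP2 ends, so nothing later overlaps OP2 either.
OP4 starts after OP3 ends, so nothing later overlaps OP3 either.
OP5 starts after OP4 ends, so nothing later overlaps OP4 either.
OP7 starts before OP5 ends → OP5 and OP7 overlap.
OP6 starts after OP5 ends.
OP6 starts after OP7 ends.
Overlapping pairs: OP1 & OP2, OP5 & OP7 — 2 in total.

2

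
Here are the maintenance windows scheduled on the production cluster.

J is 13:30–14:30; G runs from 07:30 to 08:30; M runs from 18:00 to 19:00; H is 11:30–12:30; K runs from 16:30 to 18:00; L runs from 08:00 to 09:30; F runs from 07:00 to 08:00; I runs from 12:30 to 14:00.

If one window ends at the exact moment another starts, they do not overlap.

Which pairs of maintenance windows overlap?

Check each pair: they overlap iff neither finishes before the other starts.
Sorted by start: F, G, L, H, I, J, K, M.
G starts before F ends → F and G overlap.
L starts exactly when F ends (back-to-back, no overlap), so nothing later overlaps F either.
L starts before G ends → G and L overlap.
H starts after G ends, so nothing later overlaps G either.
H starts after L ends, so nothing later overlaps L either.
I starts exactly when H ends (back-to-back, no overlap), so nothing later overlaps H either.
J starts before I ends → I and J overlap.
K starts after I ends, so nothing later overlaps I either.
K starts after J ends, so nothing later overlaps J either.
M starts exactly when K ends (back-to-back, no overlap).

F & G, G & L, I & J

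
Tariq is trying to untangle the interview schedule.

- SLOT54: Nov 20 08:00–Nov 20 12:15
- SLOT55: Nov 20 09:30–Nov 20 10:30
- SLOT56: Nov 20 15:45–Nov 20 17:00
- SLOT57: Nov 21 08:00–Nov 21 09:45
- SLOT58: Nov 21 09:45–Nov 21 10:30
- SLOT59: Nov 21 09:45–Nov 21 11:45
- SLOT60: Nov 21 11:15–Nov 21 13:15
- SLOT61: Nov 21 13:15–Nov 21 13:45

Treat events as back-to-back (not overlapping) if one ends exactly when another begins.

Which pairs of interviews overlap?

SLOT54 & SLOT55, SLOT58 & SLOT59, SLOT59 & SLOT60

Sorted by start: SLOT54, SLOT55, SLOT56, SLOT57, SLOT58, SLOT59, SLOT60, SLOT61.
SLOT55 starts before SLOT54 ends → SLOT54 and SLOT55 overlap.
SLOT56 starts after SLOT54 ends, so SLOT54 has no further overlaps.
SLOT56 starts after SLOT55 ends, so SLOT55 has no further overlaps.
SLOT57 starts after SLOT56 ends, so SLOT56 has no further overlaps.
SLOT58 starts exactly when SLOT57 ends (back-to-back, no overlap), so SLOT57 has no further overlaps.
SLOT59 starts before SLOT58 ends → SLOT58 and SLOT59 overlap.
SLOT60 starts after SLOT58 ends, so SLOT58 has no further overlaps.
SLOT60 starts before SLOT59 ends → SLOT59 and SLOT60 overlap.
SLOT61 starts after SLOT59 ends.
SLOT61 starts exactly when SLOT60 ends (back-to-back, no overlap).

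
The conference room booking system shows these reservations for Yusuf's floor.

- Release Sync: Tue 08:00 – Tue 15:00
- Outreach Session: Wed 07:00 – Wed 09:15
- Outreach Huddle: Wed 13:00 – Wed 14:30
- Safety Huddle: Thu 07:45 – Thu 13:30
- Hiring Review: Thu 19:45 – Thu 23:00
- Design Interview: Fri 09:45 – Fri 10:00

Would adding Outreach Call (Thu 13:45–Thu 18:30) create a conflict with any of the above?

No — it doesn't clash with anything

Release Sync: ends Tue 15:00 at or before Outreach Call starts Thu 13:45 → clear.
Outreach Session: ends Wed 09:15 at or before Outreach Call starts Thu 13:45 → clear.
Outreach Huddle: ends Wed 14:30 at or before Outreach Call starts Thu 13:45 → clear.
Safety Huddle: ends Thu 13:30 at or before Outreach Call starts Thu 13:45 → clear.
Hiring Review: starts Thu 19:45 at or after Outreach Call ends Thu 18:30 → clear.
Design Interview: starts Fri 09:45 at or after Outreach Call ends Thu 18:30 → clear.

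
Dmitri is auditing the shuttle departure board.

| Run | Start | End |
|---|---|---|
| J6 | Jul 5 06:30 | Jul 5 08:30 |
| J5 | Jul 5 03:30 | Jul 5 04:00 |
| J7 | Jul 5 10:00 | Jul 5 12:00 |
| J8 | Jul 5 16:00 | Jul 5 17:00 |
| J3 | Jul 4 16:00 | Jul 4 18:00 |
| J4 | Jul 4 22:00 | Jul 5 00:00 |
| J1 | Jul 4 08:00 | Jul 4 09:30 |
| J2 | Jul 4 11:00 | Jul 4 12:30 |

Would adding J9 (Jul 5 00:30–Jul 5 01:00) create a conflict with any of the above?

J1: ends Jul 4 09:30 at or before J9 starts Jul 5 00:30 → clear.
J2: ends Jul 4 12:30 at or before J9 starts Jul 5 00:30 → clear.
J3: ends Jul 4 18:00 at or before J9 starts Jul 5 00:30 → clear.
J4: ends Jul 5 00:00 at or before J9 starts Jul 5 00:30 → clear.
J5: starts Jul 5 03:30 at or after J9 ends Jul 5 01:00 → clear.
J6: starts Jul 5 06:30 at or after J9 ends Jul 5 01:00 → clear.
J7: starts Jul 5 10:00 at or after J9 ends Jul 5 01:00 → clear.
J8: starts Jul 5 16:00 at or after J9 ends Jul 5 01:00 → clear.

No — it doesn't clash with anything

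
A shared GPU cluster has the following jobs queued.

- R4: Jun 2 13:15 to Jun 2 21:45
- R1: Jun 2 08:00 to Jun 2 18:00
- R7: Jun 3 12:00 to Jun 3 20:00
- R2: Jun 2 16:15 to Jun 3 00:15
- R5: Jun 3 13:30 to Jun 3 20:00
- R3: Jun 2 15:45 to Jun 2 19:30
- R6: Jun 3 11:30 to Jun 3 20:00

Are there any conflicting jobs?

Check each pair: they overlap iff neither finishes before the other starts.
Sorted by start: R1, R4, R3, R2, R6, R7, R5.
R4 starts before R1 ends → R1 and R4 overlap.
That's a conflict, so the schedule is not conflict-free.

Yes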